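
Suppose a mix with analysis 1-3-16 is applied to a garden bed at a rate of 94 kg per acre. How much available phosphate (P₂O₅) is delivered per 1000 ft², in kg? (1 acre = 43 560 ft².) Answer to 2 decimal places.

P₂O₅ per acre = 94 × 3% = 2.82 kg.
Convert to per 1000 ft²: 2.82 × 0.0229568 = 0.0647383 kg.

0.06 kg P₂O₅ per thousand sq ft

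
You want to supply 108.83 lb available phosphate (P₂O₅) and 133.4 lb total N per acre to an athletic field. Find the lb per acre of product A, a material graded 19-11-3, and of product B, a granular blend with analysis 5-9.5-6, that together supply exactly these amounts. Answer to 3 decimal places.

Per-acre balance (a = product A, b = product B):
P₂O₅: 0.11·a + 0.095·b = 108.83
N: 0.19·a + 0.05·b = 133.4
Solving simultaneously: a = 576.2151, b = 478.38247.

576.215 lb product A, 478.382 lb product B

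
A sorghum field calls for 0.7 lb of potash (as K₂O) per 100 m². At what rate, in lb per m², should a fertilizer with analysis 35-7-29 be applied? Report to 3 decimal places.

0.024 lb of product per sq m

Product per 100 m² = 0.7 / 29% = 2.41379 lb.
Convert to per m²: 2.41379 × 0.01 = 0.0241379 lb.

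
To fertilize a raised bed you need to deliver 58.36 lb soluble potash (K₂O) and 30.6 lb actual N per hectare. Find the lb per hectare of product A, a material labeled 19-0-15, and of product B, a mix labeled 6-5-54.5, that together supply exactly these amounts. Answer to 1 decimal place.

Per-hectare balance (a = product A, b = product B):
K₂O: 0.15·a + 0.545·b = 58.36
N: 0.19·a + 0.06·b = 30.6
Solving simultaneously: a = 139.348, b = 68.7298.

139.3 lb product A, 68.7 lb product B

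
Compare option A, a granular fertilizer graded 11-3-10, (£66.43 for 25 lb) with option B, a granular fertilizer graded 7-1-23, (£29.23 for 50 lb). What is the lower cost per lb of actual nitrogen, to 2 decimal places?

option A: N per bag = 25 × 11% = 2.75 lb; cost = 66.43 / 2.75 = £24.1564/lb N.
option B: N per bag = 50 × 7% = 3.5 lb; cost = 29.23 / 3.5 = £8.3514/lb N.
option B is cheaper.

£8.35 per lb N (option B)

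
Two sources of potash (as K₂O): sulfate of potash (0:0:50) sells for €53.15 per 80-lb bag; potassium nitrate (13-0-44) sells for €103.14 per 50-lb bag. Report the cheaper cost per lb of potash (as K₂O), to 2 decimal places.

€1.33 per lb K₂O (sulfate of potash)

sulfate of potash: K₂O per bag = 80 × 50% = 40 lb; cost = 53.15 / 40 = €1.3287/lb K₂O.
potassium nitrate: K₂O per bag = 50 × 44% = 22 lb; cost = 103.14 / 22 = €4.6882/lb K₂O.
sulfate of potash is cheaper.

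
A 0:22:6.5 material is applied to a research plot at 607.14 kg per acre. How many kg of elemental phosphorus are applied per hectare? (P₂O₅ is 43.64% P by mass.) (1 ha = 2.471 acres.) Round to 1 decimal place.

144.0 kg P per hectare

P₂O₅ per acre = 607.14 × 22% = 133.571 kg.
Elemental P = 133.571 × 0.4364 = 58.2903 kg per acre.
Convert to per hectare: 58.2903 × 2.471 = 144.035 kg.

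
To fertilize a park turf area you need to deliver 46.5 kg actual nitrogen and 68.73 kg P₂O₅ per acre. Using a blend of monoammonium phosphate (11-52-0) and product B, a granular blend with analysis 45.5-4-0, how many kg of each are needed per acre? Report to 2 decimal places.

Per-acre balance (a = monoammonium phosphate, b = product B):
N: 0.11·a + 0.455·b = 46.5
P₂O₅: 0.52·a + 0.04·b = 68.73
Eliminate b: (row1) − 0.455/0.04·(row2) → -5.805·a = -735.304, so a = 126.667.
Then b = (68.73 − 0.52·126.667) / 0.04 = 71.5749.

126.67 kg monoammonium phosphate, 71.57 kg product B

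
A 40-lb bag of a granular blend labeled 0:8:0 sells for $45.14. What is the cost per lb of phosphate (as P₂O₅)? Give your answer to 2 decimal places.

$14.11 per lb P₂O₅

P₂O₅ in bag = 40 × 8% = 3.2 lb.
Cost per lb P₂O₅ = $45.14 / 3.2 = $14.1062.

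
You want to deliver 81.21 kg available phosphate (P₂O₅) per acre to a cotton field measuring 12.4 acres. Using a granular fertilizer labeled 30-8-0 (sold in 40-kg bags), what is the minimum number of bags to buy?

Product per acre = 81.21 / 8% = 1015.12 kg.
Total product = 1015.12 × 12.4 = 12587.5 kg.
Bags = ⌈12587.5 / 40⌉ = 315.

315 bags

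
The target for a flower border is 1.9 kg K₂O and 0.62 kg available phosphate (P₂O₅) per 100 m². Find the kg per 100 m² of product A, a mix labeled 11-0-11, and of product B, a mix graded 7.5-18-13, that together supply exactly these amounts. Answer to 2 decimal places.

13.20 kg product A, 3.44 kg product B

Per-100 m² balance (a = product A, b = product B):
K₂O: 0.11·a + 0.13·b = 1.9
P₂O₅: 0·a + 0.18·b = 0.62
Solving simultaneously: a = 13.202, b = 3.44444.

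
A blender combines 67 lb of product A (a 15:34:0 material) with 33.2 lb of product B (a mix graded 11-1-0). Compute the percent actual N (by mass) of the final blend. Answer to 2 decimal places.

13.67% N

Total mass = 67 + 33.2 = 100.2 lb.
N mass = 15%×67 + 11%×33.2 = 13.702 lb.
% N = 13.702 / 100.2 = 13.6747%.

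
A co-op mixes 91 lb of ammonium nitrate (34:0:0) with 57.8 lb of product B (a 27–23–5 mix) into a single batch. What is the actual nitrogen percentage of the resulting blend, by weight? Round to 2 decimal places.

31.28% N

Total mass = 91 + 57.8 = 148.8 lb.
N mass = 34%×91 + 27%×57.8 = 46.546 lb.
% N = 46.546 / 148.8 = 31.2809%.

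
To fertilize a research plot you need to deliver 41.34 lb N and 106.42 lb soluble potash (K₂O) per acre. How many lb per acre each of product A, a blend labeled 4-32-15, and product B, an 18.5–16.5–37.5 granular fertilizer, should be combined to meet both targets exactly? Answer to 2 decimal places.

328.25 lb product A, 152.49 lb product B

Let a = lb of product A, b = lb of product B (per acre).
N: 0.04·a + 0.185·b = 41.34
K₂O: 0.15·a + 0.375·b = 106.42
From row1: a = (41.34 − 0.185·b) / 0.04.
Into row2: 0.15·(41.34 − 0.185·b)/0.04 + 0.375·b = 106.42 → b = 152.486, a = 328.251.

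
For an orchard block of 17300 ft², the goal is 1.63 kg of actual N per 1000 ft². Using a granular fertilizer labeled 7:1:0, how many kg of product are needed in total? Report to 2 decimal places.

402.84 kg

Product per 1000 ft² = 1.63 / 7% = 23.2857 kg.
Total product = 23.2857 × 17300 / 1000 = 402.843 kg.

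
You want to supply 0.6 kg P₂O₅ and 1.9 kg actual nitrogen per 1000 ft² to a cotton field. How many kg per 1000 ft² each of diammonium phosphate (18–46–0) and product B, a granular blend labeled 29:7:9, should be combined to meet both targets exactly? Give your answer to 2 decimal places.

0.34 kg diammonium phosphate, 6.34 kg product B

Let a = kg of diammonium phosphate, b = kg of product B (per 1000 ft²).
P₂O₅: 0.46·a + 0.07·b = 0.6
N: 0.18·a + 0.29·b = 1.9
Solving simultaneously: a = 0.339404, b = 6.34106.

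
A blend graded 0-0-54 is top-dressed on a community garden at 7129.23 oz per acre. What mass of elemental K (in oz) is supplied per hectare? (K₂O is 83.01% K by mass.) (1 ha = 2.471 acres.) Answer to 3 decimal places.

7896.589 oz K per hectare

K₂O per acre = 7129.23 × 54% = 3849.78 oz.
Elemental K = 3849.78 × 0.8301 = 3195.71 oz per acre.
Convert to per hectare: 3195.71 × 2.471 = 7896.5892 oz.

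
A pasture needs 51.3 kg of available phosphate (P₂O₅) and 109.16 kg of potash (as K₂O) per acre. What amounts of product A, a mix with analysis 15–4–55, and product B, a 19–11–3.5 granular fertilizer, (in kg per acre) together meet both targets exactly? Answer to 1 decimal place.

With a, b = kg per acre of product A and product B:
P₂O₅: 0.04·a + 0.11·b = 51.3
K₂O: 0.55·a + 0.035·b = 109.16
Eliminate a: (row1) − 0.04/0.55·(row2) → 0.107455·b = 43.3611, so b = 403.53.
Back-substitute: a = (51.3 − 0.11·403.53) / 0.04 = 172.794.

172.8 kg product A, 403.5 kg product B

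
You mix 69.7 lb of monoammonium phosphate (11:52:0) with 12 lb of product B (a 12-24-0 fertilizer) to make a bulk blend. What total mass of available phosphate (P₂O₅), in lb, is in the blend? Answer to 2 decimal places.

39.12 lb P₂O₅

P₂O₅ mass = 52%×69.7 + 24%×12 = 39.124 lb.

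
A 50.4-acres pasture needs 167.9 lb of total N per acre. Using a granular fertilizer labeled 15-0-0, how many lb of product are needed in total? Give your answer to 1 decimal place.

56414.4 lb

Product per acre = 167.9 / 15% = 1119.33 lb.
Total product = 1119.33 × 50.4 = 56414.4 lb.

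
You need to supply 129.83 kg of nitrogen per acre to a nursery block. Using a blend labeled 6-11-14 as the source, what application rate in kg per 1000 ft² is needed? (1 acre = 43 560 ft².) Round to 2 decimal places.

Product per acre = 129.83 / 6% = 2163.83 kg.
Convert to per 1000 ft²: 2163.83 × 0.0229568 = 49.6748 kg.

49.67 kg of product per thousand sq ft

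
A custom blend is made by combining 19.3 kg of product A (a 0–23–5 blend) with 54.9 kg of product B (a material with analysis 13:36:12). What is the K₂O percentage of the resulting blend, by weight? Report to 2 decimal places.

10.18% K₂O

Total mass = 19.3 + 54.9 = 74.2 kg.
K₂O mass = 5%×19.3 + 12%×54.9 = 7.553 kg.
% K₂O = 7.553 / 74.2 = 10.1792%.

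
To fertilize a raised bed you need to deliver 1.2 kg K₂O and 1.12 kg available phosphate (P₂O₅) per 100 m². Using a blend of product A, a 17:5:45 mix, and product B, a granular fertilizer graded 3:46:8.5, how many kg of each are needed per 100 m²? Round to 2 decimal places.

Let a = kg of product A, b = kg of product B (per 100 m²).
K₂O: 0.45·a + 0.085·b = 1.2
P₂O₅: 0.05·a + 0.46·b = 1.12
From row1: a = (1.2 − 0.085·b) / 0.45.
Into row2: 0.05·(1.2 − 0.085·b)/0.45 + 0.46·b = 1.12 → b = 2.18989, a = 2.25302.

2.25 kg product A, 2.19 kg product B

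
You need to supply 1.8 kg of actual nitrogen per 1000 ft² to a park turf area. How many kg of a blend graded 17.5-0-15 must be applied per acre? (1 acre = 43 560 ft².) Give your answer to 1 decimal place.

Product per 1000 ft² = 1.8 / 17.5% = 10.2857 kg.
Convert to per acre: 10.2857 × 43.56 = 448.046 kg.

448.0 kg of product per acre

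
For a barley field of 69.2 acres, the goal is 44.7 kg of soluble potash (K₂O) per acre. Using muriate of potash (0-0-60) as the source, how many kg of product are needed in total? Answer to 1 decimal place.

Product per acre = 44.7 / 60% = 74.5 kg.
Total product = 74.5 × 69.2 = 5155.4 kg.

5155.4 kg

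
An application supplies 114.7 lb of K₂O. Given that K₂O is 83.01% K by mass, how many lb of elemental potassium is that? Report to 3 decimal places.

95.212 lb K

K = 114.7 × 0.8301 = 95.21247 lb.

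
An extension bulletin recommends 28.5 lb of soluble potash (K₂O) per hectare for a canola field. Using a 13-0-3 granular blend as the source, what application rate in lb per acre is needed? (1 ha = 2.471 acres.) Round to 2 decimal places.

Product per hectare = 28.5 / 3% = 950 lb.
Convert to per acre: 950 × 0.404694 = 384.4597 lb.

384.46 lb of product per acre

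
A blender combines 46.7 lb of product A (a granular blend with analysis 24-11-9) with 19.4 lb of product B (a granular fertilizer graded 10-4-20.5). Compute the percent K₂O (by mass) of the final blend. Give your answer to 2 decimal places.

12.38% K₂O

Total mass = 46.7 + 19.4 = 66.1 lb.
K₂O mass = 9%×46.7 + 20.5%×19.4 = 8.18 lb.
% K₂O = 8.18 / 66.1 = 12.3752%.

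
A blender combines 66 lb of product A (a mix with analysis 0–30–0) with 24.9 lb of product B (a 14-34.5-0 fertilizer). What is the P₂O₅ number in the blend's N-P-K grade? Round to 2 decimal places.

31.23% P₂O₅

Total mass = 66 + 24.9 = 90.9 lb.
P₂O₅ mass = 30%×66 + 34.5%×24.9 = 28.3905 lb.
% P₂O₅ = 28.3905 / 90.9 = 31.2327%.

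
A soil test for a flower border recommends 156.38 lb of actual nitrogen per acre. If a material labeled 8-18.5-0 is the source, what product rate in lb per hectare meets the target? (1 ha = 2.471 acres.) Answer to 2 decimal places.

4830.19 lb of product per hectare

Product per acre = 156.38 / 8% = 1954.75 lb.
Convert to per hectare: 1954.75 × 2.471 = 4830.187 lb.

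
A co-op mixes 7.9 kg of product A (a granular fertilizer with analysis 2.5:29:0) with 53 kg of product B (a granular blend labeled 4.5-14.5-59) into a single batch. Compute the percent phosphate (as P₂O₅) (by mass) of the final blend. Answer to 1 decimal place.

16.4% P₂O₅

Total mass = 7.9 + 53 = 60.9 kg.
P₂O₅ mass = 29%×7.9 + 14.5%×53 = 9.976 kg.
% P₂O₅ = 9.976 / 60.9 = 16.381%.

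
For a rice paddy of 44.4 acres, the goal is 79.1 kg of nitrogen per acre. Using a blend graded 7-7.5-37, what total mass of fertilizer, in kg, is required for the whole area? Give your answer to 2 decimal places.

50172.00 kg

Product per acre = 79.1 / 7% = 1130 kg.
Total product = 1130 × 44.4 = 50172 kg.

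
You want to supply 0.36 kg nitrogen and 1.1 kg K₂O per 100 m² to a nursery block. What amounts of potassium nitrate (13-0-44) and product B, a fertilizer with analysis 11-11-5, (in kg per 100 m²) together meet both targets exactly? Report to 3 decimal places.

2.458 kg potassium nitrate, 0.368 kg product B

With a, b = kg per 100 m² of potassium nitrate and product B:
N: 0.13·a + 0.11·b = 0.36
K₂O: 0.44·a + 0.05·b = 1.1
Solving simultaneously: a = 2.45823, b = 0.367542.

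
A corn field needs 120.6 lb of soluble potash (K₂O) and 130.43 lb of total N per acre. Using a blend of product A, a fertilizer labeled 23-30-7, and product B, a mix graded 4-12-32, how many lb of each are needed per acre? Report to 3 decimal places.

Let a = lb of product A, b = lb of product B (per acre).
K₂O: 0.07·a + 0.32·b = 120.6
N: 0.23·a + 0.04·b = 130.43
Eliminate a: (row1) − 0.07/0.23·(row2) → 0.307826·b = 80.9039, so b = 262.8234.
Back-substitute: a = (120.6 − 0.32·262.8234) / 0.07 = 521.3785.

521.379 lb product A, 262.823 lb product B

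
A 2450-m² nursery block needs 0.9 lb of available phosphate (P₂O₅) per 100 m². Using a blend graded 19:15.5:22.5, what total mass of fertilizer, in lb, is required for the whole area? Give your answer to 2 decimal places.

Product per 100 m² = 0.9 / 15.5% = 5.80645 lb.
Total product = 5.80645 × 2450 / 100 = 142.258 lb.

142.26 lb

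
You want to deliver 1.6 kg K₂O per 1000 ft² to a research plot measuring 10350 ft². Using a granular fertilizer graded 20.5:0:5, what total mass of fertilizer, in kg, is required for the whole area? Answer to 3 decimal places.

Product per 1000 ft² = 1.6 / 5% = 32 kg.
Total product = 32 × 10350 / 1000 = 331.2 kg.

331.200 kg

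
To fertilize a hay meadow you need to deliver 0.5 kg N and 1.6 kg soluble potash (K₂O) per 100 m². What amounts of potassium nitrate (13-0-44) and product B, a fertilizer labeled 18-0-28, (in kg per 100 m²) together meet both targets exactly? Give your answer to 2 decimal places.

With a, b = kg per 100 m² of potassium nitrate and product B:
N: 0.13·a + 0.18·b = 0.5
K₂O: 0.44·a + 0.28·b = 1.6
From row1: a = (0.5 − 0.18·b) / 0.13.
Into row2: 0.44·(0.5 − 0.18·b)/0.13 + 0.28·b = 1.6 → b = 0.280374, a = 3.45794.

3.46 kg potassium nitrate, 0.28 kg product B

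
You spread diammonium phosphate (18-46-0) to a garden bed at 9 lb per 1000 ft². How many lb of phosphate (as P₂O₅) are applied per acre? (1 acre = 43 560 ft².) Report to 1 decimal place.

P₂O₅ per 1000 ft² = 9 × 46% = 4.14 lb.
Convert to per acre: 4.14 × 43.56 = 180.338 lb.

180.3 lb P₂O₅ per acre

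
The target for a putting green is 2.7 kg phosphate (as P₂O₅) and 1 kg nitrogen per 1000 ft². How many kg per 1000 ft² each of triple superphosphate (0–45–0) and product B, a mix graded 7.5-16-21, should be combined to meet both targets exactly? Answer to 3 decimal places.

1.259 kg triple superphosphate, 13.333 kg product B

With a, b = kg per 1000 ft² of triple superphosphate and product B:
P₂O₅: 0.45·a + 0.16·b = 2.7
N: 0·a + 0.075·b = 1
Solving simultaneously: a = 1.25926, b = 13.3333.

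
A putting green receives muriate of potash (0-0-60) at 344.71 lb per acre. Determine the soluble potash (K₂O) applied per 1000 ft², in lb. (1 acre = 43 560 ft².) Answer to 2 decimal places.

K₂O per acre = 344.71 × 60% = 206.826 lb.
Convert to per 1000 ft²: 206.826 × 0.0229568 = 4.74807 lb.

4.75 lb K₂O per thousand sq ft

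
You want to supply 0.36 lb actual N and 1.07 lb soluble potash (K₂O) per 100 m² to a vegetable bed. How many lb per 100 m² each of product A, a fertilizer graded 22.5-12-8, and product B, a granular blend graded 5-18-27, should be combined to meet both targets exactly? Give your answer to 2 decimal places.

0.77 lb product A, 3.73 lb product B

Per-100 m² balance (a = product A, b = product B):
N: 0.225·a + 0.05·b = 0.36
K₂O: 0.08·a + 0.27·b = 1.07
From row1: a = (0.36 − 0.05·b) / 0.225.
Into row2: 0.08·(0.36 − 0.05·b)/0.225 + 0.27·b = 1.07 → b = 3.7348, a = 0.770044.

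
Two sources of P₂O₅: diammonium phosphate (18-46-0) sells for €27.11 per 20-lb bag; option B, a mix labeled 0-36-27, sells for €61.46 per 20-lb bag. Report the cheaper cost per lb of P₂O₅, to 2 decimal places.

diammonium phosphate: P₂O₅ per bag = 20 × 46% = 9.2 lb; cost = 27.11 / 9.2 = €2.9467/lb P₂O₅.
option B: P₂O₅ per bag = 20 × 36% = 7.2 lb; cost = 61.46 / 7.2 = €8.5361/lb P₂O₅.
diammonium phosphate is cheaper.

€2.95 per lb P₂O₅ (diammonium phosphate)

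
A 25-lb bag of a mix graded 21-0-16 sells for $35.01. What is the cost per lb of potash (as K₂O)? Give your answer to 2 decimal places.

$8.75 per lb K₂O

K₂O in bag = 25 × 16% = 4 lb.
Cost per lb K₂O = $35.01 / 4 = $8.7525.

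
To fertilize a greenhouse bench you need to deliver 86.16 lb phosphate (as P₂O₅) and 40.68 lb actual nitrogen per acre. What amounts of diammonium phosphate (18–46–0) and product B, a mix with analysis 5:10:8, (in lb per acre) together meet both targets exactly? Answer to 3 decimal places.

Let a = lb of diammonium phosphate, b = lb of product B (per acre).
P₂O₅: 0.46·a + 0.1·b = 86.16
N: 0.18·a + 0.05·b = 40.68
Solving simultaneously: a = 48, b = 640.8.

48.000 lb diammonium phosphate, 640.800 lb product B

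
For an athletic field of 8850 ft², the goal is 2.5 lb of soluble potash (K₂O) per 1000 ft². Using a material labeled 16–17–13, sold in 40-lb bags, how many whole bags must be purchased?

Product per 1000 ft² = 2.5 / 13% = 19.2308 lb.
Total product = 19.2308 × 8850 / 1000 = 170.192 lb.
Bags = ⌈170.192 / 40⌉ = 5.

5 bags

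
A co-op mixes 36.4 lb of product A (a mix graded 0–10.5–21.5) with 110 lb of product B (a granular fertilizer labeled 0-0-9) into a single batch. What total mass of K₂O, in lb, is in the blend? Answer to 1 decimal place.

17.7 lb K₂O

K₂O mass = 21.5%×36.4 + 9%×110 = 17.726 lb.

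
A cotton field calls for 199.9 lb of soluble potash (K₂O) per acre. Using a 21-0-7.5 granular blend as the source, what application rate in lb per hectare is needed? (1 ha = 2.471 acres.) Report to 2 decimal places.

Product per acre = 199.9 / 7.5% = 2665.33 lb.
Convert to per hectare: 2665.33 × 2.471 = 6586.039 lb.

6586.04 lb of product per hectare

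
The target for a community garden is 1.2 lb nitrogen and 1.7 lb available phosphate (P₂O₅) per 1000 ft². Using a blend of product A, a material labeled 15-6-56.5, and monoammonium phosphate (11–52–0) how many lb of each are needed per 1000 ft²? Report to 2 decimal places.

6.12 lb product A, 2.56 lb monoammonium phosphate

Per-1000 ft² balance (a = product A, b = monoammonium phosphate):
N: 0.15·a + 0.11·b = 1.2
P₂O₅: 0.06·a + 0.52·b = 1.7
Solving simultaneously: a = 6.12045, b = 2.56303.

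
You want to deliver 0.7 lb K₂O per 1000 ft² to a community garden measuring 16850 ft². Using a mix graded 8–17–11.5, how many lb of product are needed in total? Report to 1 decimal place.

Product per 1000 ft² = 0.7 / 11.5% = 6.08696 lb.
Total product = 6.08696 × 16850 / 1000 = 102.565 lb.

102.6 lb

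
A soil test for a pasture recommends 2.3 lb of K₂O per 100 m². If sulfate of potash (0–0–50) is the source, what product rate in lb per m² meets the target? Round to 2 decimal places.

Product per 100 m² = 2.3 / 50% = 4.6 lb.
Convert to per m²: 4.6 × 0.01 = 0.046 lb.

0.05 lb of product per sq m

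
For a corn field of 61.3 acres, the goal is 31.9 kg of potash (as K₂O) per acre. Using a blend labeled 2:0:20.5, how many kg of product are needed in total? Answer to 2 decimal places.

Product per acre = 31.9 / 20.5% = 155.61 kg.
Total product = 155.61 × 61.3 = 9538.878 kg.

9538.88 kg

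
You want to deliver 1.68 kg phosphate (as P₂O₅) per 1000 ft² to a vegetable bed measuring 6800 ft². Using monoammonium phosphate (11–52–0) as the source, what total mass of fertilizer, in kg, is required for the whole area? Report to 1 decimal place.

Product per 1000 ft² = 1.68 / 52% = 3.23077 kg.
Total product = 3.23077 × 6800 / 1000 = 21.9692 kg.

22.0 kg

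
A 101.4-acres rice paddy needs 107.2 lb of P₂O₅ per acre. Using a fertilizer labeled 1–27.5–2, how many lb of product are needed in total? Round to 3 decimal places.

Product per acre = 107.2 / 27.5% = 389.818 lb.
Total product = 389.818 × 101.4 = 39527.5636 lb.

39527.564 lb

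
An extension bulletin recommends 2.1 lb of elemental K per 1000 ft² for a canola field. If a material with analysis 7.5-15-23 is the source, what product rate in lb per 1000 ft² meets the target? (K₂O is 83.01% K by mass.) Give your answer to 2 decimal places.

11.00 lb of product per thousand sq ft

As K₂O: 2.1 / 0.8301 = 2.52982 lb per 1000 ft².
Product per 1000 ft² = 2.52982 / 23% = 10.9992 lb.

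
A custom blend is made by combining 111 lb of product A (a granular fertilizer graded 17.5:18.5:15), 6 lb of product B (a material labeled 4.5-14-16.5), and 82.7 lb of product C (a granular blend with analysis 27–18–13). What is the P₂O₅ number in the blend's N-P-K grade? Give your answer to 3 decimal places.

Total mass = 111 + 6 + 82.7 = 199.7 lb.
P₂O₅ mass = 18.5%×111 + 14%×6 + 18%×82.7 = 36.261 lb.
% P₂O₅ = 36.261 / 199.7 = 18.1577%.

18.158% P₂O₅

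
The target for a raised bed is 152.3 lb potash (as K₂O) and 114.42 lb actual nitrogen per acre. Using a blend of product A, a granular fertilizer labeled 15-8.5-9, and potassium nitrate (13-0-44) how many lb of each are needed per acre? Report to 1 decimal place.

Per-acre balance (a = product A, b = potassium nitrate):
K₂O: 0.09·a + 0.44·b = 152.3
N: 0.15·a + 0.13·b = 114.42
Solving simultaneously: a = 562.538, b = 231.072.

562.5 lb product A, 231.1 lb potassium nitrate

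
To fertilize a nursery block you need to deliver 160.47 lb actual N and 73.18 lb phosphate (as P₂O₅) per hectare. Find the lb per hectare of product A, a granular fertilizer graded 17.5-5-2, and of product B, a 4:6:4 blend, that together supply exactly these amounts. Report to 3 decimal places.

Per-hectare balance (a = product A, b = product B):
N: 0.175·a + 0.04·b = 160.47
P₂O₅: 0.05·a + 0.06·b = 73.18
Eliminate b: (row1) − 0.04/0.06·(row2) → 0.141667·a = 111.683, so a = 788.3529.
Then b = (73.18 − 0.05·788.3529) / 0.06 = 562.7059.

788.353 lb product A, 562.706 lb product B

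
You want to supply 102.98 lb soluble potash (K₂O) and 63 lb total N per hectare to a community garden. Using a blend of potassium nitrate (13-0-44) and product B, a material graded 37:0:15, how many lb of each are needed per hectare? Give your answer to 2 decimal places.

Per-hectare balance (a = potassium nitrate, b = product B):
K₂O: 0.44·a + 0.15·b = 102.98
N: 0.13·a + 0.37·b = 63
From row1: a = (102.98 − 0.15·b) / 0.44.
Into row2: 0.13·(102.98 − 0.15·b)/0.44 + 0.37·b = 63 → b = 100.018, a = 199.948.

199.95 lb potassium nitrate, 100.02 lb product B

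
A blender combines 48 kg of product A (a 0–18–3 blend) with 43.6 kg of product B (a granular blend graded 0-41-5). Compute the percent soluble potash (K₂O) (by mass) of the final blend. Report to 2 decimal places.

Total mass = 48 + 43.6 = 91.6 kg.
K₂O mass = 3%×48 + 5%×43.6 = 3.62 kg.
% K₂O = 3.62 / 91.6 = 3.95197%.

3.95% K₂O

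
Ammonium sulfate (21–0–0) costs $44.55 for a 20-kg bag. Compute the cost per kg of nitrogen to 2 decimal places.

N in bag = 20 × 21% = 4.2 kg.
Cost per kg N = $44.55 / 4.2 = $10.6071.

$10.61 per kg N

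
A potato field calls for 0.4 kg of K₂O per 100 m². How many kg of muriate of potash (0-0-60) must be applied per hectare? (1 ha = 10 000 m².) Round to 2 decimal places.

66.67 kg of product per hectare

Product per 100 m² = 0.4 / 60% = 0.666667 kg.
Convert to per hectare: 0.666667 × 100 = 66.6667 kg.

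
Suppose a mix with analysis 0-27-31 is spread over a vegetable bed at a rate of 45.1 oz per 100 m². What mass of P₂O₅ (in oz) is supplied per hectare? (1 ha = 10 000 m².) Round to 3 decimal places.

1217.700 oz P₂O₅ per hectare

P₂O₅ per 100 m² = 45.1 × 27% = 12.177 oz.
Convert to per hectare: 12.177 × 100 = 1217.7 oz.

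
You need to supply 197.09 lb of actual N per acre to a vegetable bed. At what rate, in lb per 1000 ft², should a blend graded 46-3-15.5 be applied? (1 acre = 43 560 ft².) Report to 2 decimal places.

Product per acre = 197.09 / 46% = 428.457 lb.
Convert to per 1000 ft²: 428.457 × 0.0229568 = 9.83601 lb.

9.84 lb of product per thousand sq ft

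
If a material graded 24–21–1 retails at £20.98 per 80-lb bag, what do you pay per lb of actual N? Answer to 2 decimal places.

£1.09 per lb N

N in bag = 80 × 24% = 19.2 lb.
Cost per lb N = £20.98 / 19.2 = £1.0927.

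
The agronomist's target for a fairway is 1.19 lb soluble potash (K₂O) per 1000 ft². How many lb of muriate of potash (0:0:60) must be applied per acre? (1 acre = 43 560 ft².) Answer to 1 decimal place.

86.4 lb of product per acre

Product per 1000 ft² = 1.19 / 60% = 1.98333 lb.
Convert to per acre: 1.98333 × 43.56 = 86.394 lb.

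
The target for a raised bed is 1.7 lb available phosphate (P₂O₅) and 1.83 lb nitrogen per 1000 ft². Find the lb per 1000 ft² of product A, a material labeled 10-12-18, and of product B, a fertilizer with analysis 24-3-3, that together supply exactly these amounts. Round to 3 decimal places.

13.686 lb product A, 1.922 lb product B

With a, b = lb per 1000 ft² of product A and product B:
P₂O₅: 0.12·a + 0.03·b = 1.7
N: 0.1·a + 0.24·b = 1.83
Solving simultaneously: a = 13.68605, b = 1.92248.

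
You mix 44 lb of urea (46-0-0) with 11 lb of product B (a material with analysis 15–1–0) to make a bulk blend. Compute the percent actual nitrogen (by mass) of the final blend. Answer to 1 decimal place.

Total mass = 44 + 11 = 55 lb.
N mass = 46%×44 + 15%×11 = 21.89 lb.
% N = 21.89 / 55 = 39.8%.

39.8% N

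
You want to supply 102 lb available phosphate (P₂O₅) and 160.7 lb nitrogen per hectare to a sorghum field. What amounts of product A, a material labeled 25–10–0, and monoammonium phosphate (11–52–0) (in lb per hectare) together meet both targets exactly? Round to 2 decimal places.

Per-hectare balance (a = product A, b = monoammonium phosphate):
P₂O₅: 0.1·a + 0.52·b = 102
N: 0.25·a + 0.11·b = 160.7
Eliminate a: (row1) − 0.1/0.25·(row2) → 0.476·b = 37.72, so b = 79.2437.
Back-substitute: a = (102 − 0.52·79.2437) / 0.1 = 607.933.

607.93 lb product A, 79.24 lb monoammonium phosphate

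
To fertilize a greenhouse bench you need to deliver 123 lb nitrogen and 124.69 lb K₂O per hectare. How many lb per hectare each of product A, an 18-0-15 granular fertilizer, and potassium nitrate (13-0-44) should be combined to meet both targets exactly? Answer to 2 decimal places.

Let a = lb of product A, b = lb of potassium nitrate (per hectare).
N: 0.18·a + 0.13·b = 123
K₂O: 0.15·a + 0.44·b = 124.69
Solving simultaneously: a = 635.013, b = 66.9045.

635.01 lb product A, 66.90 lb potassium nitrate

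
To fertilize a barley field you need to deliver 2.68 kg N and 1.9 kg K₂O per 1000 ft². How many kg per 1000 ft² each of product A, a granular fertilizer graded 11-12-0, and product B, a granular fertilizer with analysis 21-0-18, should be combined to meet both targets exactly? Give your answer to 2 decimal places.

4.21 kg product A, 10.56 kg product B

With a, b = kg per 1000 ft² of product A and product B:
N: 0.11·a + 0.21·b = 2.68
K₂O: 0·a + 0.18·b = 1.9
Solving simultaneously: a = 4.21212, b = 10.5556.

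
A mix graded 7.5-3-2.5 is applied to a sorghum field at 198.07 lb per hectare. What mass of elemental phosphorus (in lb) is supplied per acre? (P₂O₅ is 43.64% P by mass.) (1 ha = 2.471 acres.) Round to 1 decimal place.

P₂O₅ per hectare = 198.07 × 3% = 5.9421 lb.
Elemental P = 5.9421 × 0.4364 = 2.59313 lb per hectare.
Convert to per acre: 2.59313 × 0.404694 = 1.04943 lb.

1.0 lb P per acre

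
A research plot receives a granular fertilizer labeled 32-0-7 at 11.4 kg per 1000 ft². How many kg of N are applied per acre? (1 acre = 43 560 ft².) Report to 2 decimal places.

158.91 kg N per acre

nitrogen per 1000 ft² = 11.4 × 32% = 3.648 kg.
Convert to per acre: 3.648 × 43.56 = 158.907 kg.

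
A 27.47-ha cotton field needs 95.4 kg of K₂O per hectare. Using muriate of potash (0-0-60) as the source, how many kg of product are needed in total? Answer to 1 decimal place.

4367.7 kg

Product per hectare = 95.4 / 60% = 159 kg.
Total product = 159 × 27.47 = 4367.73 kg.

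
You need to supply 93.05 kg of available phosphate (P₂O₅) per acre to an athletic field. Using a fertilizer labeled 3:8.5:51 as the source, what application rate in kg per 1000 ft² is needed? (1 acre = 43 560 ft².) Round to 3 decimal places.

25.131 kg of product per thousand sq ft

Product per acre = 93.05 / 8.5% = 1094.71 kg.
Convert to per 1000 ft²: 1094.71 × 0.0229568 = 25.13099 kg.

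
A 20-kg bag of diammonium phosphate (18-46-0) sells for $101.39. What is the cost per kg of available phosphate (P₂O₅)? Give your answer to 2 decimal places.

P₂O₅ in bag = 20 × 46% = 9.2 kg.
Cost per kg P₂O₅ = $101.39 / 9.2 = $11.0207.

$11.02 per kg P₂O₅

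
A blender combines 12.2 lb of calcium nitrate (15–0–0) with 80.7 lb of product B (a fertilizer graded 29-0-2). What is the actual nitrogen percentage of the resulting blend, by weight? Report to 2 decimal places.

27.16% N

Total mass = 12.2 + 80.7 = 92.9 lb.
N mass = 15%×12.2 + 29%×80.7 = 25.233 lb.
% N = 25.233 / 92.9 = 27.1615%.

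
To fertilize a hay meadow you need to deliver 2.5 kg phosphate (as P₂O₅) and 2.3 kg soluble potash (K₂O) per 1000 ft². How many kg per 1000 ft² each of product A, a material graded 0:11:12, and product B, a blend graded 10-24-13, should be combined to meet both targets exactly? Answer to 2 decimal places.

15.66 kg product A, 3.24 kg product B

With a, b = kg per 1000 ft² of product A and product B:
P₂O₅: 0.11·a + 0.24·b = 2.5
K₂O: 0.12·a + 0.13·b = 2.3
Eliminate a: (row1) − 0.11/0.12·(row2) → 0.120833·b = 0.391667, so b = 3.24138.
Back-substitute: a = (2.5 − 0.24·3.24138) / 0.11 = 15.6552.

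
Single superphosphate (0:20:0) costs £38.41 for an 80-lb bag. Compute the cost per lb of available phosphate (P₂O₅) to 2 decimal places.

£2.40 per lb P₂O₅

P₂O₅ in bag = 80 × 20% = 16 lb.
Cost per lb P₂O₅ = £38.41 / 16 = £2.4006.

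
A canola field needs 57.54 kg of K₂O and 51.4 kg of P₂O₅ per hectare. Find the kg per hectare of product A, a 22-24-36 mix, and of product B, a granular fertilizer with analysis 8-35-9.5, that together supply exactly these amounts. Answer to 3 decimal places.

147.829 kg product A, 45.488 kg product B

Per-hectare balance (a = product A, b = product B):
K₂O: 0.36·a + 0.095·b = 57.54
P₂O₅: 0.24·a + 0.35·b = 51.4
Eliminate b: (row1) − 0.095/0.35·(row2) → 0.294857·a = 43.5886, so a = 147.82946.
Then b = (51.4 − 0.24·147.82946) / 0.35 = 45.4884.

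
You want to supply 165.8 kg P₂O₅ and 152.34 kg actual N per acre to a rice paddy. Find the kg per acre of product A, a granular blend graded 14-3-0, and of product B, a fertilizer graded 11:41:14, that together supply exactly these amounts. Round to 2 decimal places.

Per-acre balance (a = product A, b = product B):
P₂O₅: 0.03·a + 0.41·b = 165.8
N: 0.14·a + 0.11·b = 152.34
Eliminate b: (row1) − 0.41/0.11·(row2) → -0.491818·a = -402.013, so a = 817.401.
Then b = (152.34 − 0.14·817.401) / 0.11 = 344.5804.

817.40 kg product A, 344.58 kg product B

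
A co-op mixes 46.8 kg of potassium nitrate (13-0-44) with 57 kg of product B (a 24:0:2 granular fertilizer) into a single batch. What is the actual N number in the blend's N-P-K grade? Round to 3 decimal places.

19.040% N

Total mass = 46.8 + 57 = 103.8 kg.
N mass = 13%×46.8 + 24%×57 = 19.764 kg.
% N = 19.764 / 103.8 = 19.04046%.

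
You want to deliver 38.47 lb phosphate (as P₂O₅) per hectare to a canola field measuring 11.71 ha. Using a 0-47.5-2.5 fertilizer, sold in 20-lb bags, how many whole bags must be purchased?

Product per hectare = 38.47 / 47.5% = 80.9895 lb.
Total product = 80.9895 × 11.71 = 948.387 lb.
Bags = ⌈948.387 / 20⌉ = 48.

48 bags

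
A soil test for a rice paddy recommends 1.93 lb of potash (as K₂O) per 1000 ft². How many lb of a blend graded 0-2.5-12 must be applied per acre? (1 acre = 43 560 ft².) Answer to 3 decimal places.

700.590 lb of product per acre

Product per 1000 ft² = 1.93 / 12% = 16.0833 lb.
Convert to per acre: 16.0833 × 43.56 = 700.59 lb.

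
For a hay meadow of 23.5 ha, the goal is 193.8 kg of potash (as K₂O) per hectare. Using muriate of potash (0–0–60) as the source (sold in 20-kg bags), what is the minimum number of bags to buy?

Product per hectare = 193.8 / 60% = 323 kg.
Total product = 323 × 23.5 = 7590.5 kg.
Bags = ⌈7590.5 / 20⌉ = 380.

380 bags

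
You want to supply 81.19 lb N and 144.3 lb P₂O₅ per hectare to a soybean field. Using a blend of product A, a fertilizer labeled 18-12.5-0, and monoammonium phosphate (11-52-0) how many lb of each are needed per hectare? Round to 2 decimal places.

329.94 lb product A, 198.19 lb monoammonium phosphate

With a, b = lb per hectare of product A and monoammonium phosphate:
N: 0.18·a + 0.11·b = 81.19
P₂O₅: 0.125·a + 0.52·b = 144.3
Solving simultaneously: a = 329.941, b = 198.187.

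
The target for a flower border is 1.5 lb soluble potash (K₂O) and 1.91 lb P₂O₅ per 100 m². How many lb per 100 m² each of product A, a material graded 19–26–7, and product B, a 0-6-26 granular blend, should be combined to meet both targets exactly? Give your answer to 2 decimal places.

6.41 lb product A, 4.04 lb product B

Let a = lb of product A, b = lb of product B (per 100 m²).
K₂O: 0.07·a + 0.26·b = 1.5
P₂O₅: 0.26·a + 0.06·b = 1.91
Eliminate b: (row1) − 0.26/0.06·(row2) → -1.05667·a = -6.77667, so a = 6.41325.
Then b = (1.91 − 0.26·6.41325) / 0.06 = 4.04259.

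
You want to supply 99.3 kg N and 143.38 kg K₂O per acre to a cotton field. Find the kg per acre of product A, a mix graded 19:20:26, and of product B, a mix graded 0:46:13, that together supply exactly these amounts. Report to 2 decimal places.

522.63 kg product A, 57.66 kg product B

With a, b = kg per acre of product A and product B:
N: 0.19·a + 0·b = 99.3
K₂O: 0.26·a + 0.13·b = 143.38
Eliminate a: (row1) − 0.19/0.26·(row2) → -0.095·b = -5.47769, so b = 57.6599.
Back-substitute: a = (99.3 − 0·57.6599) / 0.19 = 522.632.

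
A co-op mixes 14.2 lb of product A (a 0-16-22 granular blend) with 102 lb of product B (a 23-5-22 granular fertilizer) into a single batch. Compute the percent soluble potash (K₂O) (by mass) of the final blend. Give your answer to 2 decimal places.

Total mass = 14.2 + 102 = 116.2 lb.
K₂O mass = 22%×14.2 + 22%×102 = 25.564 lb.
% K₂O = 25.564 / 116.2 = 22%.

22.00% K₂O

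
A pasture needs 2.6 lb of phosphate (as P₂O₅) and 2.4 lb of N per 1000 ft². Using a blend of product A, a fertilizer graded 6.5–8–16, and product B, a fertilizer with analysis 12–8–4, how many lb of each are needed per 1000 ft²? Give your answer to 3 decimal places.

27.273 lb product A, 5.227 lb product B

Per-1000 ft² balance (a = product A, b = product B):
P₂O₅: 0.08·a + 0.08·b = 2.6
N: 0.065·a + 0.12·b = 2.4
Eliminate b: (row1) − 0.08/0.12·(row2) → 0.0366667·a = 1, so a = 27.2727.
Then b = (2.4 − 0.065·27.2727) / 0.12 = 5.22727.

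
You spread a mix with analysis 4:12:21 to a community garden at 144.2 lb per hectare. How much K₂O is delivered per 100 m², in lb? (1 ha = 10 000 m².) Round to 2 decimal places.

0.30 lb K₂O per hundred sq m

K₂O per hectare = 144.2 × 21% = 30.282 lb.
Convert to per 100 m²: 30.282 × 0.01 = 0.30282 lb.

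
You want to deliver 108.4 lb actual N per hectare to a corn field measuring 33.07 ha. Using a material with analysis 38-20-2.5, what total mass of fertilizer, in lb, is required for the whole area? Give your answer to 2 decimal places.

9433.65 lb

Product per hectare = 108.4 / 38% = 285.263 lb.
Total product = 285.263 × 33.07 = 9433.653 lb.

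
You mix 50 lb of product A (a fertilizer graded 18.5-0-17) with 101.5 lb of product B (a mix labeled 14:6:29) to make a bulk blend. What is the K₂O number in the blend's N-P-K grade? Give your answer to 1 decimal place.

Total mass = 50 + 101.5 = 151.5 lb.
K₂O mass = 17%×50 + 29%×101.5 = 37.935 lb.
% K₂O = 37.935 / 151.5 = 25.0396%.

25.0% K₂O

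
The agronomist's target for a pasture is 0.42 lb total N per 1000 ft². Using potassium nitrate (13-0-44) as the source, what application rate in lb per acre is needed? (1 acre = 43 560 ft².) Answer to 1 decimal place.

Product per 1000 ft² = 0.42 / 13% = 3.23077 lb.
Convert to per acre: 3.23077 × 43.56 = 140.732 lb.

140.7 lb of product per acre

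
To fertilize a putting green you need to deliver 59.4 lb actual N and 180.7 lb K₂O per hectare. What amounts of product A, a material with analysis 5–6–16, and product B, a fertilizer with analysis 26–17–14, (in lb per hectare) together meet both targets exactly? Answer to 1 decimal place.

1117.5 lb product A, 13.6 lb product B

Per-hectare balance (a = product A, b = product B):
N: 0.05·a + 0.26·b = 59.4
K₂O: 0.16·a + 0.14·b = 180.7
Eliminate a: (row1) − 0.05/0.16·(row2) → 0.21625·b = 2.93125, so b = 13.5549.
Back-substitute: a = (59.4 − 0.26·13.5549) / 0.05 = 1117.51.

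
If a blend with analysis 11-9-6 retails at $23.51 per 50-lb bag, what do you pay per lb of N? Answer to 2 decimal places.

N in bag = 50 × 11% = 5.5 lb.
Cost per lb N = $23.51 / 5.5 = $4.2745.

$4.27 per lb N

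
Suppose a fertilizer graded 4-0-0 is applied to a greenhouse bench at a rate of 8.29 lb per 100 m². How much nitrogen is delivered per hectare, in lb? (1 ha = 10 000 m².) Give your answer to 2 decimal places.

nitrogen per 100 m² = 8.29 × 4% = 0.3316 lb.
Convert to per hectare: 0.3316 × 100 = 33.16 lb.

33.16 lb N per hectare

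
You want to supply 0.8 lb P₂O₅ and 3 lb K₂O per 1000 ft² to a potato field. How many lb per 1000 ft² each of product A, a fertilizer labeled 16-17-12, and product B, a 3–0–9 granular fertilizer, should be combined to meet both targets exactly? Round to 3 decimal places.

4.706 lb product A, 27.059 lb product B

Let a = lb of product A, b = lb of product B (per 1000 ft²).
P₂O₅: 0.17·a + 0·b = 0.8
K₂O: 0.12·a + 0.09·b = 3
Eliminate b: (row1) − 0/0.09·(row2) → 0.17·a = 0.8, so a = 4.70588.
Then b = (3 − 0.12·4.70588) / 0.09 = 27.0588.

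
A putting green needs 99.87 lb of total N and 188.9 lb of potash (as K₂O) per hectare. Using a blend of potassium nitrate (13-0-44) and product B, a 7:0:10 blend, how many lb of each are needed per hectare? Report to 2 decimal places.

181.80 lb potassium nitrate, 1089.09 lb product B

Per-hectare balance (a = potassium nitrate, b = product B):
N: 0.13·a + 0.07·b = 99.87
K₂O: 0.44·a + 0.1·b = 188.9
Solving simultaneously: a = 181.798, b = 1089.0899.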